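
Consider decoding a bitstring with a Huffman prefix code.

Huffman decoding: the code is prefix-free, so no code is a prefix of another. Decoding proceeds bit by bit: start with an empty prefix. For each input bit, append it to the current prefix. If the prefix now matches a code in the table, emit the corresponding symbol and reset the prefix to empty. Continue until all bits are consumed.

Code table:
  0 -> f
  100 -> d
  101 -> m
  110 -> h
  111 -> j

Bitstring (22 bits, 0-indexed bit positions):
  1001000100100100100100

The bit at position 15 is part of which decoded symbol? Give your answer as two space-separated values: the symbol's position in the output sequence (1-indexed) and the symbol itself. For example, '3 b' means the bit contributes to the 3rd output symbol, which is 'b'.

Answer: 6 d

Derivation:
Bit 0: prefix='1' (no match yet)
Bit 1: prefix='10' (no match yet)
Bit 2: prefix='100' -> emit 'd', reset
Bit 3: prefix='1' (no match yet)
Bit 4: prefix='10' (no match yet)
Bit 5: prefix='100' -> emit 'd', reset
Bit 6: prefix='0' -> emit 'f', reset
Bit 7: prefix='1' (no match yet)
Bit 8: prefix='10' (no match yet)
Bit 9: prefix='100' -> emit 'd', reset
Bit 10: prefix='1' (no match yet)
Bit 11: prefix='10' (no match yet)
Bit 12: prefix='100' -> emit 'd', reset
Bit 13: prefix='1' (no match yet)
Bit 14: prefix='10' (no match yet)
Bit 15: prefix='100' -> emit 'd', reset
Bit 16: prefix='1' (no match yet)
Bit 17: prefix='10' (no match yet)
Bit 18: prefix='100' -> emit 'd', reset
Bit 19: prefix='1' (no match yet)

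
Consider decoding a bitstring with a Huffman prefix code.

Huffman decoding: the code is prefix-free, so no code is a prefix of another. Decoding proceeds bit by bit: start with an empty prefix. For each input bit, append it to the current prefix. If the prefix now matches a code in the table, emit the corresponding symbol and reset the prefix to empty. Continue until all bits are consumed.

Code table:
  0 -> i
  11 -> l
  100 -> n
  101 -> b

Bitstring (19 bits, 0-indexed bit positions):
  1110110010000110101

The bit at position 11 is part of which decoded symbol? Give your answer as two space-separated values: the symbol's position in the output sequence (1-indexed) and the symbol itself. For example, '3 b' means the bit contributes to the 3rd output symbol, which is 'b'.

Bit 0: prefix='1' (no match yet)
Bit 1: prefix='11' -> emit 'l', reset
Bit 2: prefix='1' (no match yet)
Bit 3: prefix='10' (no match yet)
Bit 4: prefix='101' -> emit 'b', reset
Bit 5: prefix='1' (no match yet)
Bit 6: prefix='10' (no match yet)
Bit 7: prefix='100' -> emit 'n', reset
Bit 8: prefix='1' (no match yet)
Bit 9: prefix='10' (no match yet)
Bit 10: prefix='100' -> emit 'n', reset
Bit 11: prefix='0' -> emit 'i', reset
Bit 12: prefix='0' -> emit 'i', reset
Bit 13: prefix='1' (no match yet)
Bit 14: prefix='11' -> emit 'l', reset
Bit 15: prefix='0' -> emit 'i', reset

Answer: 5 i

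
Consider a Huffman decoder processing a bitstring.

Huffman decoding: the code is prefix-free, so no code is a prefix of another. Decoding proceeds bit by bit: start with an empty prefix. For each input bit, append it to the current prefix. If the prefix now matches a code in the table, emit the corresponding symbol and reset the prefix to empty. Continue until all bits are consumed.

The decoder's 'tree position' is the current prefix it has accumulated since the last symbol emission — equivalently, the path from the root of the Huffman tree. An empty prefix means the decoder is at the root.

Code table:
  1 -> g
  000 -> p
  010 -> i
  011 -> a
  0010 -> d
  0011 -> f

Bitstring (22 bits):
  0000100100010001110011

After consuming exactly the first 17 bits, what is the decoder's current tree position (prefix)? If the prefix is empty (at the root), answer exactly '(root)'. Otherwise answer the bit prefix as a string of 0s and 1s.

Bit 0: prefix='0' (no match yet)
Bit 1: prefix='00' (no match yet)
Bit 2: prefix='000' -> emit 'p', reset
Bit 3: prefix='0' (no match yet)
Bit 4: prefix='01' (no match yet)
Bit 5: prefix='010' -> emit 'i', reset
Bit 6: prefix='0' (no match yet)
Bit 7: prefix='01' (no match yet)
Bit 8: prefix='010' -> emit 'i', reset
Bit 9: prefix='0' (no match yet)
Bit 10: prefix='00' (no match yet)
Bit 11: prefix='001' (no match yet)
Bit 12: prefix='0010' -> emit 'd', reset
Bit 13: prefix='0' (no match yet)
Bit 14: prefix='00' (no match yet)
Bit 15: prefix='001' (no match yet)
Bit 16: prefix='0011' -> emit 'f', reset

Answer: (root)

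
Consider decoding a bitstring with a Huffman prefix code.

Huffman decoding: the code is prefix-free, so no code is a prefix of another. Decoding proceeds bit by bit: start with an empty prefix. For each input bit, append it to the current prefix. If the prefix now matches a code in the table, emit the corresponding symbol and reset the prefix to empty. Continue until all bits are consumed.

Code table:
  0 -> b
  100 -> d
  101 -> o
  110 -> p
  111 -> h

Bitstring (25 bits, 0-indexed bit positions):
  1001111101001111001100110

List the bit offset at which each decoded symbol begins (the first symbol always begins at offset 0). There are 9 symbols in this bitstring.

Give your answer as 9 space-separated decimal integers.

Answer: 0 3 6 9 12 15 18 21 22

Derivation:
Bit 0: prefix='1' (no match yet)
Bit 1: prefix='10' (no match yet)
Bit 2: prefix='100' -> emit 'd', reset
Bit 3: prefix='1' (no match yet)
Bit 4: prefix='11' (no match yet)
Bit 5: prefix='111' -> emit 'h', reset
Bit 6: prefix='1' (no match yet)
Bit 7: prefix='11' (no match yet)
Bit 8: prefix='110' -> emit 'p', reset
Bit 9: prefix='1' (no match yet)
Bit 10: prefix='10' (no match yet)
Bit 11: prefix='100' -> emit 'd', reset
Bit 12: prefix='1' (no match yet)
Bit 13: prefix='11' (no match yet)
Bit 14: prefix='111' -> emit 'h', reset
Bit 15: prefix='1' (no match yet)
Bit 16: prefix='10' (no match yet)
Bit 17: prefix='100' -> emit 'd', reset
Bit 18: prefix='1' (no match yet)
Bit 19: prefix='11' (no match yet)
Bit 20: prefix='110' -> emit 'p', reset
Bit 21: prefix='0' -> emit 'b', reset
Bit 22: prefix='1' (no match yet)
Bit 23: prefix='11' (no match yet)
Bit 24: prefix='110' -> emit 'p', reset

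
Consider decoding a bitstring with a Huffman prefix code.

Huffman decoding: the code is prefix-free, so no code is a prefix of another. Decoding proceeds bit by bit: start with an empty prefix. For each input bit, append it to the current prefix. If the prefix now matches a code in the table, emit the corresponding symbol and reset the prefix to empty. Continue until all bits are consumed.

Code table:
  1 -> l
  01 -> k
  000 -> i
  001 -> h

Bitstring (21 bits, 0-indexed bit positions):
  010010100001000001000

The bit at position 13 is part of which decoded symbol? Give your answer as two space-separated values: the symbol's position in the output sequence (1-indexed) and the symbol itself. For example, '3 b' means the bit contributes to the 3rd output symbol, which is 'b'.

Bit 0: prefix='0' (no match yet)
Bit 1: prefix='01' -> emit 'k', reset
Bit 2: prefix='0' (no match yet)
Bit 3: prefix='00' (no match yet)
Bit 4: prefix='001' -> emit 'h', reset
Bit 5: prefix='0' (no match yet)
Bit 6: prefix='01' -> emit 'k', reset
Bit 7: prefix='0' (no match yet)
Bit 8: prefix='00' (no match yet)
Bit 9: prefix='000' -> emit 'i', reset
Bit 10: prefix='0' (no match yet)
Bit 11: prefix='01' -> emit 'k', reset
Bit 12: prefix='0' (no match yet)
Bit 13: prefix='00' (no match yet)
Bit 14: prefix='000' -> emit 'i', reset
Bit 15: prefix='0' (no match yet)
Bit 16: prefix='00' (no match yet)
Bit 17: prefix='001' -> emit 'h', reset

Answer: 6 i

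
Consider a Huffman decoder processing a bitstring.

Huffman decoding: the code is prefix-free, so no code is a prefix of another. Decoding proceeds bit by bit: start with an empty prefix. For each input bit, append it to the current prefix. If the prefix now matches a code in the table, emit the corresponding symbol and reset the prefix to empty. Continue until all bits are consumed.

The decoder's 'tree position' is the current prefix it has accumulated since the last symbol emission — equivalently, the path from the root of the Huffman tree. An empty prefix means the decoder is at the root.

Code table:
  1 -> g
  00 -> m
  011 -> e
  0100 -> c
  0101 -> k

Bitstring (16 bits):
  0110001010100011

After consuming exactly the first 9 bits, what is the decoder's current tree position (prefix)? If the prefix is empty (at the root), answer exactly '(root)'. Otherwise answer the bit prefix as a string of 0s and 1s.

Bit 0: prefix='0' (no match yet)
Bit 1: prefix='01' (no match yet)
Bit 2: prefix='011' -> emit 'e', reset
Bit 3: prefix='0' (no match yet)
Bit 4: prefix='00' -> emit 'm', reset
Bit 5: prefix='0' (no match yet)
Bit 6: prefix='01' (no match yet)
Bit 7: prefix='010' (no match yet)
Bit 8: prefix='0101' -> emit 'k', reset

Answer: (root)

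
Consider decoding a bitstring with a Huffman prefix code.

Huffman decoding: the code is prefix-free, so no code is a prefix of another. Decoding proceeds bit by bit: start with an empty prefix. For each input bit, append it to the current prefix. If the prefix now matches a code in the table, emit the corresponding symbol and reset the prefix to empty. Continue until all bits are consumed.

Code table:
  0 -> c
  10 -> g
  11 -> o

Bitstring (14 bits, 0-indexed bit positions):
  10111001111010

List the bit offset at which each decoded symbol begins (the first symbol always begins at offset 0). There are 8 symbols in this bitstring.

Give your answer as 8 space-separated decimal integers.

Bit 0: prefix='1' (no match yet)
Bit 1: prefix='10' -> emit 'g', reset
Bit 2: prefix='1' (no match yet)
Bit 3: prefix='11' -> emit 'o', reset
Bit 4: prefix='1' (no match yet)
Bit 5: prefix='10' -> emit 'g', reset
Bit 6: prefix='0' -> emit 'c', reset
Bit 7: prefix='1' (no match yet)
Bit 8: prefix='11' -> emit 'o', reset
Bit 9: prefix='1' (no match yet)
Bit 10: prefix='11' -> emit 'o', reset
Bit 11: prefix='0' -> emit 'c', reset
Bit 12: prefix='1' (no match yet)
Bit 13: prefix='10' -> emit 'g', reset

Answer: 0 2 4 6 7 9 11 12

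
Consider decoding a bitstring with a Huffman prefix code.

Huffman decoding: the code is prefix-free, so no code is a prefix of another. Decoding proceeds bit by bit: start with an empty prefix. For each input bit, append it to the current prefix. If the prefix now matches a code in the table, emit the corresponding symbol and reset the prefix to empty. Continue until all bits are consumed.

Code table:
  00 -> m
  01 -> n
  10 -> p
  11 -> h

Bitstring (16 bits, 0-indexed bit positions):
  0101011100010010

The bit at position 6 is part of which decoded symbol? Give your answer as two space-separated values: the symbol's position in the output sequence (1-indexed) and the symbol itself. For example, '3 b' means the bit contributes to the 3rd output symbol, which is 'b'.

Answer: 4 h

Derivation:
Bit 0: prefix='0' (no match yet)
Bit 1: prefix='01' -> emit 'n', reset
Bit 2: prefix='0' (no match yet)
Bit 3: prefix='01' -> emit 'n', reset
Bit 4: prefix='0' (no match yet)
Bit 5: prefix='01' -> emit 'n', reset
Bit 6: prefix='1' (no match yet)
Bit 7: prefix='11' -> emit 'h', reset
Bit 8: prefix='0' (no match yet)
Bit 9: prefix='00' -> emit 'm', reset
Bit 10: prefix='0' (no match yet)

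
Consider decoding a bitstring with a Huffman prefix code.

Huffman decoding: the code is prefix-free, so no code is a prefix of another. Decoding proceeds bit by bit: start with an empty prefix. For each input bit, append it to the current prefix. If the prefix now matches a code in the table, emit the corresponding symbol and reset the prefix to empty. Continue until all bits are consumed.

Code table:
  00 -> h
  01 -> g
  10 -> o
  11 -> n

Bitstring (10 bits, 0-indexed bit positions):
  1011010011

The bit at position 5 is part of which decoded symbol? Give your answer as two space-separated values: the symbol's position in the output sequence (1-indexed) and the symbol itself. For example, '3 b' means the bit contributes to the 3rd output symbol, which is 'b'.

Answer: 3 g

Derivation:
Bit 0: prefix='1' (no match yet)
Bit 1: prefix='10' -> emit 'o', reset
Bit 2: prefix='1' (no match yet)
Bit 3: prefix='11' -> emit 'n', reset
Bit 4: prefix='0' (no match yet)
Bit 5: prefix='01' -> emit 'g', reset
Bit 6: prefix='0' (no match yet)
Bit 7: prefix='00' -> emit 'h', reset
Bit 8: prefix='1' (no match yet)
Bit 9: prefix='11' -> emit 'n', reset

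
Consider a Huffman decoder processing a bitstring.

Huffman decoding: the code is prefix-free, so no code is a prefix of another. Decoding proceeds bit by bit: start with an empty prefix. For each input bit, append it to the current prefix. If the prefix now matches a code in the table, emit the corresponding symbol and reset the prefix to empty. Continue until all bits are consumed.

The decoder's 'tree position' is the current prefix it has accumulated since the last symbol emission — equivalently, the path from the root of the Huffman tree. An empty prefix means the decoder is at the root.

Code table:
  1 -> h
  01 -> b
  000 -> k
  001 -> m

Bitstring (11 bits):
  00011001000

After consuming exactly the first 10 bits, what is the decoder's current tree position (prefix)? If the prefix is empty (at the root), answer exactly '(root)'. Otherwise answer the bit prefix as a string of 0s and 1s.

Bit 0: prefix='0' (no match yet)
Bit 1: prefix='00' (no match yet)
Bit 2: prefix='000' -> emit 'k', reset
Bit 3: prefix='1' -> emit 'h', reset
Bit 4: prefix='1' -> emit 'h', reset
Bit 5: prefix='0' (no match yet)
Bit 6: prefix='00' (no match yet)
Bit 7: prefix='001' -> emit 'm', reset
Bit 8: prefix='0' (no match yet)
Bit 9: prefix='00' (no match yet)

Answer: 00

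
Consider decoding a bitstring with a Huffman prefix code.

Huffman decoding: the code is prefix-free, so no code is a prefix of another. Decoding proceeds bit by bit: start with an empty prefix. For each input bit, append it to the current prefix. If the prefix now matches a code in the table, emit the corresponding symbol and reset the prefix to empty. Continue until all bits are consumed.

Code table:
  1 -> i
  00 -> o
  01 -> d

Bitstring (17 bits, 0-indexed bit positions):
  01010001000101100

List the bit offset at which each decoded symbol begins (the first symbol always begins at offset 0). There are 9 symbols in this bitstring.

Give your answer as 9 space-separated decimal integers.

Answer: 0 2 4 6 8 10 12 14 15

Derivation:
Bit 0: prefix='0' (no match yet)
Bit 1: prefix='01' -> emit 'd', reset
Bit 2: prefix='0' (no match yet)
Bit 3: prefix='01' -> emit 'd', reset
Bit 4: prefix='0' (no match yet)
Bit 5: prefix='00' -> emit 'o', reset
Bit 6: prefix='0' (no match yet)
Bit 7: prefix='01' -> emit 'd', reset
Bit 8: prefix='0' (no match yet)
Bit 9: prefix='00' -> emit 'o', reset
Bit 10: prefix='0' (no match yet)
Bit 11: prefix='01' -> emit 'd', reset
Bit 12: prefix='0' (no match yet)
Bit 13: prefix='01' -> emit 'd', reset
Bit 14: prefix='1' -> emit 'i', reset
Bit 15: prefix='0' (no match yet)
Bit 16: prefix='00' -> emit 'o', reset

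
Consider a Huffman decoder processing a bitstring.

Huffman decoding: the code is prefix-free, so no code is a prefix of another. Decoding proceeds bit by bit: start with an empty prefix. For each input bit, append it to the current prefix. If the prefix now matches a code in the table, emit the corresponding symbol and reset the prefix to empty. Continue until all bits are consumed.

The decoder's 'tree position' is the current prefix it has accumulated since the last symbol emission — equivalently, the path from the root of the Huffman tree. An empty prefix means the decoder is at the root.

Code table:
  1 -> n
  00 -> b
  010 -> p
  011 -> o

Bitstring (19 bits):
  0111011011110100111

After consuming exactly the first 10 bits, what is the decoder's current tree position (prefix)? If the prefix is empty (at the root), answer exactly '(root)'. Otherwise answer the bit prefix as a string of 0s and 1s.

Answer: (root)

Derivation:
Bit 0: prefix='0' (no match yet)
Bit 1: prefix='01' (no match yet)
Bit 2: prefix='011' -> emit 'o', reset
Bit 3: prefix='1' -> emit 'n', reset
Bit 4: prefix='0' (no match yet)
Bit 5: prefix='01' (no match yet)
Bit 6: prefix='011' -> emit 'o', reset
Bit 7: prefix='0' (no match yet)
Bit 8: prefix='01' (no match yet)
Bit 9: prefix='011' -> emit 'o', reset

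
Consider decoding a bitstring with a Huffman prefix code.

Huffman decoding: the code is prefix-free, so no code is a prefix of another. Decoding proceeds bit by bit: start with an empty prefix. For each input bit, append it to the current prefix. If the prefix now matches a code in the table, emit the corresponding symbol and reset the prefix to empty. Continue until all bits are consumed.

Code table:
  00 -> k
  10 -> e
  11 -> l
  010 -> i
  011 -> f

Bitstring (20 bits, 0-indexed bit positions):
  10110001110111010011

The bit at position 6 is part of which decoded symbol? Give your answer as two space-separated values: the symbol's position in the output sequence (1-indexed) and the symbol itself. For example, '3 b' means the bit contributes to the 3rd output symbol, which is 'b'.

Answer: 4 f

Derivation:
Bit 0: prefix='1' (no match yet)
Bit 1: prefix='10' -> emit 'e', reset
Bit 2: prefix='1' (no match yet)
Bit 3: prefix='11' -> emit 'l', reset
Bit 4: prefix='0' (no match yet)
Bit 5: prefix='00' -> emit 'k', reset
Bit 6: prefix='0' (no match yet)
Bit 7: prefix='01' (no match yet)
Bit 8: prefix='011' -> emit 'f', reset
Bit 9: prefix='1' (no match yet)
Bit 10: prefix='10' -> emit 'e', reset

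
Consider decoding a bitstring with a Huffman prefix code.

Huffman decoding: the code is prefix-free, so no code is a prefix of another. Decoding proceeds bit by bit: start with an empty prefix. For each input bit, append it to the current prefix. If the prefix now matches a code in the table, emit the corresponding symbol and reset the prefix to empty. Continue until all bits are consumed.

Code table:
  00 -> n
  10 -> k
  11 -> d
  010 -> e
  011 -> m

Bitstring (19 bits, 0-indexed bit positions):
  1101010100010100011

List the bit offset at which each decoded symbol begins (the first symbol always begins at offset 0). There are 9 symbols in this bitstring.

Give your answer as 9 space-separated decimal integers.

Answer: 0 2 5 7 9 11 13 15 17

Derivation:
Bit 0: prefix='1' (no match yet)
Bit 1: prefix='11' -> emit 'd', reset
Bit 2: prefix='0' (no match yet)
Bit 3: prefix='01' (no match yet)
Bit 4: prefix='010' -> emit 'e', reset
Bit 5: prefix='1' (no match yet)
Bit 6: prefix='10' -> emit 'k', reset
Bit 7: prefix='1' (no match yet)
Bit 8: prefix='10' -> emit 'k', reset
Bit 9: prefix='0' (no match yet)
Bit 10: prefix='00' -> emit 'n', reset
Bit 11: prefix='1' (no match yet)
Bit 12: prefix='10' -> emit 'k', reset
Bit 13: prefix='1' (no match yet)
Bit 14: prefix='10' -> emit 'k', reset
Bit 15: prefix='0' (no match yet)
Bit 16: prefix='00' -> emit 'n', reset
Bit 17: prefix='1' (no match yet)
Bit 18: prefix='11' -> emit 'd', reset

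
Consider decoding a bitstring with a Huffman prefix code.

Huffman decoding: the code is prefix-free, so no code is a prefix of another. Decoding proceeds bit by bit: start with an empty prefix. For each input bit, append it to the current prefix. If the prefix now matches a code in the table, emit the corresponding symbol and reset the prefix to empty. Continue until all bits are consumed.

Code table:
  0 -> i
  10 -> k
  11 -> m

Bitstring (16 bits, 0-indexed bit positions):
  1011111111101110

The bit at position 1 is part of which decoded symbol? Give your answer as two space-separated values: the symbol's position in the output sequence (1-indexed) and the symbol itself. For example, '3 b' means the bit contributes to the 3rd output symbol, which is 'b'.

Bit 0: prefix='1' (no match yet)
Bit 1: prefix='10' -> emit 'k', reset
Bit 2: prefix='1' (no match yet)
Bit 3: prefix='11' -> emit 'm', reset
Bit 4: prefix='1' (no match yet)
Bit 5: prefix='11' -> emit 'm', reset

Answer: 1 k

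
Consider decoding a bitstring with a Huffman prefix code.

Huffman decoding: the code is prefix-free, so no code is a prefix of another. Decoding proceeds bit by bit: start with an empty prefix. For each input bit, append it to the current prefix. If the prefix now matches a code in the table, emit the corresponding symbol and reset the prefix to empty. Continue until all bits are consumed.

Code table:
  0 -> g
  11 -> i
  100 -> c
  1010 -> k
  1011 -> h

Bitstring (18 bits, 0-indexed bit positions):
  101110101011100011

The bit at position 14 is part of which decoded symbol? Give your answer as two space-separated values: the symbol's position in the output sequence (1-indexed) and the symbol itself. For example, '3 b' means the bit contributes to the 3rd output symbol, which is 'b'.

Answer: 4 c

Derivation:
Bit 0: prefix='1' (no match yet)
Bit 1: prefix='10' (no match yet)
Bit 2: prefix='101' (no match yet)
Bit 3: prefix='1011' -> emit 'h', reset
Bit 4: prefix='1' (no match yet)
Bit 5: prefix='10' (no match yet)
Bit 6: prefix='101' (no match yet)
Bit 7: prefix='1010' -> emit 'k', reset
Bit 8: prefix='1' (no match yet)
Bit 9: prefix='10' (no match yet)
Bit 10: prefix='101' (no match yet)
Bit 11: prefix='1011' -> emit 'h', reset
Bit 12: prefix='1' (no match yet)
Bit 13: prefix='10' (no match yet)
Bit 14: prefix='100' -> emit 'c', reset
Bit 15: prefix='0' -> emit 'g', reset
Bit 16: prefix='1' (no match yet)
Bit 17: prefix='11' -> emit 'i', reset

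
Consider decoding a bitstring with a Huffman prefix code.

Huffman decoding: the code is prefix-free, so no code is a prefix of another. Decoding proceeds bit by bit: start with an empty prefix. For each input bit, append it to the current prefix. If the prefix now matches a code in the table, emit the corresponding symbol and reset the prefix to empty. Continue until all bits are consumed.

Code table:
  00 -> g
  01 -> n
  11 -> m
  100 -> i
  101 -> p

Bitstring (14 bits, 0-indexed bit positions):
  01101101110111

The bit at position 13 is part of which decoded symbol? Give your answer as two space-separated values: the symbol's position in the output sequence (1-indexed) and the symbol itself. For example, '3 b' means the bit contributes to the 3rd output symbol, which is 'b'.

Bit 0: prefix='0' (no match yet)
Bit 1: prefix='01' -> emit 'n', reset
Bit 2: prefix='1' (no match yet)
Bit 3: prefix='10' (no match yet)
Bit 4: prefix='101' -> emit 'p', reset
Bit 5: prefix='1' (no match yet)
Bit 6: prefix='10' (no match yet)
Bit 7: prefix='101' -> emit 'p', reset
Bit 8: prefix='1' (no match yet)
Bit 9: prefix='11' -> emit 'm', reset
Bit 10: prefix='0' (no match yet)
Bit 11: prefix='01' -> emit 'n', reset
Bit 12: prefix='1' (no match yet)
Bit 13: prefix='11' -> emit 'm', reset

Answer: 6 m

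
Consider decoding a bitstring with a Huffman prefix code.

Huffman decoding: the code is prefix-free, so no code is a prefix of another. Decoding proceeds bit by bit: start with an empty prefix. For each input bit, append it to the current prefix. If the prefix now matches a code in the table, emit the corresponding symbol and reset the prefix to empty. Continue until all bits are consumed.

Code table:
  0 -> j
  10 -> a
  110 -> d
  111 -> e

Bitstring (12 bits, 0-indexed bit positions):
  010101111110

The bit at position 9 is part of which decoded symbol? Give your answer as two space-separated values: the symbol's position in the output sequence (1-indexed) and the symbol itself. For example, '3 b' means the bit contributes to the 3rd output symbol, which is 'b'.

Bit 0: prefix='0' -> emit 'j', reset
Bit 1: prefix='1' (no match yet)
Bit 2: prefix='10' -> emit 'a', reset
Bit 3: prefix='1' (no match yet)
Bit 4: prefix='10' -> emit 'a', reset
Bit 5: prefix='1' (no match yet)
Bit 6: prefix='11' (no match yet)
Bit 7: prefix='111' -> emit 'e', reset
Bit 8: prefix='1' (no match yet)
Bit 9: prefix='11' (no match yet)
Bit 10: prefix='111' -> emit 'e', reset
Bit 11: prefix='0' -> emit 'j', reset

Answer: 5 e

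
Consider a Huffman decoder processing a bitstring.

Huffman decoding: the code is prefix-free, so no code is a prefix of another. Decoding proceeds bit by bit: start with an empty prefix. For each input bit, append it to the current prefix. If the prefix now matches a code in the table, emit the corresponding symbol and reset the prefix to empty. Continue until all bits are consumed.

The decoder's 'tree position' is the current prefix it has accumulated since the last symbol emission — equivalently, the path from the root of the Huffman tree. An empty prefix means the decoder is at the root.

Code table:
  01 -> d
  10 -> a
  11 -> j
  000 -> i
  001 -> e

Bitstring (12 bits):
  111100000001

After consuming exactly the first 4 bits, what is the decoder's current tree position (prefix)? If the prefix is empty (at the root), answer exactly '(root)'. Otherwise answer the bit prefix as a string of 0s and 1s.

Answer: (root)

Derivation:
Bit 0: prefix='1' (no match yet)
Bit 1: prefix='11' -> emit 'j', reset
Bit 2: prefix='1' (no match yet)
Bit 3: prefix='11' -> emit 'j', reset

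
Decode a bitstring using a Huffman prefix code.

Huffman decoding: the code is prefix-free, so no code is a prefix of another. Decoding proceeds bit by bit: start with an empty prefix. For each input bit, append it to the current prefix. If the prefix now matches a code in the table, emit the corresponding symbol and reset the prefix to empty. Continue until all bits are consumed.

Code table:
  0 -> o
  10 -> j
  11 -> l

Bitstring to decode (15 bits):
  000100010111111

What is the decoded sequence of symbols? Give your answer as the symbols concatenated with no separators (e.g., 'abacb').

Bit 0: prefix='0' -> emit 'o', reset
Bit 1: prefix='0' -> emit 'o', reset
Bit 2: prefix='0' -> emit 'o', reset
Bit 3: prefix='1' (no match yet)
Bit 4: prefix='10' -> emit 'j', reset
Bit 5: prefix='0' -> emit 'o', reset
Bit 6: prefix='0' -> emit 'o', reset
Bit 7: prefix='1' (no match yet)
Bit 8: prefix='10' -> emit 'j', reset
Bit 9: prefix='1' (no match yet)
Bit 10: prefix='11' -> emit 'l', reset
Bit 11: prefix='1' (no match yet)
Bit 12: prefix='11' -> emit 'l', reset
Bit 13: prefix='1' (no match yet)
Bit 14: prefix='11' -> emit 'l', reset

Answer: ooojoojlll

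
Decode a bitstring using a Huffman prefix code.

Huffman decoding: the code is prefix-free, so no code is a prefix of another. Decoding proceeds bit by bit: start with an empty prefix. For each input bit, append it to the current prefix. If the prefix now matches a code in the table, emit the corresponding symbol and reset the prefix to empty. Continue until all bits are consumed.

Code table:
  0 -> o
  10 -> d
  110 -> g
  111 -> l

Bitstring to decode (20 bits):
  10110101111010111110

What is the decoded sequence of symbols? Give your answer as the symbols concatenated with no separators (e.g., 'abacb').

Bit 0: prefix='1' (no match yet)
Bit 1: prefix='10' -> emit 'd', reset
Bit 2: prefix='1' (no match yet)
Bit 3: prefix='11' (no match yet)
Bit 4: prefix='110' -> emit 'g', reset
Bit 5: prefix='1' (no match yet)
Bit 6: prefix='10' -> emit 'd', reset
Bit 7: prefix='1' (no match yet)
Bit 8: prefix='11' (no match yet)
Bit 9: prefix='111' -> emit 'l', reset
Bit 10: prefix='1' (no match yet)
Bit 11: prefix='10' -> emit 'd', reset
Bit 12: prefix='1' (no match yet)
Bit 13: prefix='10' -> emit 'd', reset
Bit 14: prefix='1' (no match yet)
Bit 15: prefix='11' (no match yet)
Bit 16: prefix='111' -> emit 'l', reset
Bit 17: prefix='1' (no match yet)
Bit 18: prefix='11' (no match yet)
Bit 19: prefix='110' -> emit 'g', reset

Answer: dgdlddlg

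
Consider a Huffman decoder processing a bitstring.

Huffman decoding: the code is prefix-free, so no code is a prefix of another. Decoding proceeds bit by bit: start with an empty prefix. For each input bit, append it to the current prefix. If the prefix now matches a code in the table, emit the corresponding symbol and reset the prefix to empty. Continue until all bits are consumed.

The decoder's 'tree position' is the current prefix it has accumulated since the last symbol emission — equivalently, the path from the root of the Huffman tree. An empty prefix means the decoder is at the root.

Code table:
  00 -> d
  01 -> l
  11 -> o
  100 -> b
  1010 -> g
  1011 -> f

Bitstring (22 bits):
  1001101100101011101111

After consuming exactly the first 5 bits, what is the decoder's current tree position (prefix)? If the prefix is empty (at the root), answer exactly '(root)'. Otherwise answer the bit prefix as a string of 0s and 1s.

Answer: (root)

Derivation:
Bit 0: prefix='1' (no match yet)
Bit 1: prefix='10' (no match yet)
Bit 2: prefix='100' -> emit 'b', reset
Bit 3: prefix='1' (no match yet)
Bit 4: prefix='11' -> emit 'o', reset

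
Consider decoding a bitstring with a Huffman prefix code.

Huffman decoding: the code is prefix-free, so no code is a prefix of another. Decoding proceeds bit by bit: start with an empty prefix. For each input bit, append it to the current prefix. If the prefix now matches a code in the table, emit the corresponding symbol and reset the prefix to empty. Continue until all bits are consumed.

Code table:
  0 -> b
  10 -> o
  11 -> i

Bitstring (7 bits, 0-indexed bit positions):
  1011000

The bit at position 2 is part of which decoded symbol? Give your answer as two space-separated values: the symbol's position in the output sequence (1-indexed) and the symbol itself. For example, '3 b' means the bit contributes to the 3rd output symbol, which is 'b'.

Bit 0: prefix='1' (no match yet)
Bit 1: prefix='10' -> emit 'o', reset
Bit 2: prefix='1' (no match yet)
Bit 3: prefix='11' -> emit 'i', reset
Bit 4: prefix='0' -> emit 'b', reset
Bit 5: prefix='0' -> emit 'b', reset
Bit 6: prefix='0' -> emit 'b', reset

Answer: 2 i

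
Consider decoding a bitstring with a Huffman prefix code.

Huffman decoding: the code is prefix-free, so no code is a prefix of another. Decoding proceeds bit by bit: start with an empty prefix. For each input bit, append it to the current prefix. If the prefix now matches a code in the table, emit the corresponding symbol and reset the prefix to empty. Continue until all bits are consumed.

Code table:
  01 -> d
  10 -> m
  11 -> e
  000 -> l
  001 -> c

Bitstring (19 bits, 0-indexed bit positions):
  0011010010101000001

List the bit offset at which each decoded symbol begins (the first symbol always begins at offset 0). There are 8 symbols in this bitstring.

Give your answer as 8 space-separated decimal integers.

Bit 0: prefix='0' (no match yet)
Bit 1: prefix='00' (no match yet)
Bit 2: prefix='001' -> emit 'c', reset
Bit 3: prefix='1' (no match yet)
Bit 4: prefix='10' -> emit 'm', reset
Bit 5: prefix='1' (no match yet)
Bit 6: prefix='10' -> emit 'm', reset
Bit 7: prefix='0' (no match yet)
Bit 8: prefix='01' -> emit 'd', reset
Bit 9: prefix='0' (no match yet)
Bit 10: prefix='01' -> emit 'd', reset
Bit 11: prefix='0' (no match yet)
Bit 12: prefix='01' -> emit 'd', reset
Bit 13: prefix='0' (no match yet)
Bit 14: prefix='00' (no match yet)
Bit 15: prefix='000' -> emit 'l', reset
Bit 16: prefix='0' (no match yet)
Bit 17: prefix='00' (no match yet)
Bit 18: prefix='001' -> emit 'c', reset

Answer: 0 3 5 7 9 11 13 16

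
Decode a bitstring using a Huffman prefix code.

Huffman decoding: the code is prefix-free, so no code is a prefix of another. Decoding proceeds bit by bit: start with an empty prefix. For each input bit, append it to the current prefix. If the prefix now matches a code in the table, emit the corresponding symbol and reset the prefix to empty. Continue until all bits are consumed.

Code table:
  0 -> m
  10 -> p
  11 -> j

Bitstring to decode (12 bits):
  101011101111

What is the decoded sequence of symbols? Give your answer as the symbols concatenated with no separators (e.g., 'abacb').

Answer: ppjpjj

Derivation:
Bit 0: prefix='1' (no match yet)
Bit 1: prefix='10' -> emit 'p', reset
Bit 2: prefix='1' (no match yet)
Bit 3: prefix='10' -> emit 'p', reset
Bit 4: prefix='1' (no match yet)
Bit 5: prefix='11' -> emit 'j', reset
Bit 6: prefix='1' (no match yet)
Bit 7: prefix='10' -> emit 'p', reset
Bit 8: prefix='1' (no match yet)
Bit 9: prefix='11' -> emit 'j', reset
Bit 10: prefix='1' (no match yet)
Bit 11: prefix='11' -> emit 'j', reset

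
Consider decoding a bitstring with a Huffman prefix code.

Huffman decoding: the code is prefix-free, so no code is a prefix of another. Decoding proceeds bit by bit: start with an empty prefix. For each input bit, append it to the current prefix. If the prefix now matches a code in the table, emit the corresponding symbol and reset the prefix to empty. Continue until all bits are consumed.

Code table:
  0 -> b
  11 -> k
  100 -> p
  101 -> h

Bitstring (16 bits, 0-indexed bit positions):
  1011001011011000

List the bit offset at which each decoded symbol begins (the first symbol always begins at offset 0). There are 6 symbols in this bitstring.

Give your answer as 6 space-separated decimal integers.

Answer: 0 3 6 9 12 15

Derivation:
Bit 0: prefix='1' (no match yet)
Bit 1: prefix='10' (no match yet)
Bit 2: prefix='101' -> emit 'h', reset
Bit 3: prefix='1' (no match yet)
Bit 4: prefix='10' (no match yet)
Bit 5: prefix='100' -> emit 'p', reset
Bit 6: prefix='1' (no match yet)
Bit 7: prefix='10' (no match yet)
Bit 8: prefix='101' -> emit 'h', reset
Bit 9: prefix='1' (no match yet)
Bit 10: prefix='10' (no match yet)
Bit 11: prefix='101' -> emit 'h', reset
Bit 12: prefix='1' (no match yet)
Bit 13: prefix='10' (no match yet)
Bit 14: prefix='100' -> emit 'p', reset
Bit 15: prefix='0' -> emit 'b', reset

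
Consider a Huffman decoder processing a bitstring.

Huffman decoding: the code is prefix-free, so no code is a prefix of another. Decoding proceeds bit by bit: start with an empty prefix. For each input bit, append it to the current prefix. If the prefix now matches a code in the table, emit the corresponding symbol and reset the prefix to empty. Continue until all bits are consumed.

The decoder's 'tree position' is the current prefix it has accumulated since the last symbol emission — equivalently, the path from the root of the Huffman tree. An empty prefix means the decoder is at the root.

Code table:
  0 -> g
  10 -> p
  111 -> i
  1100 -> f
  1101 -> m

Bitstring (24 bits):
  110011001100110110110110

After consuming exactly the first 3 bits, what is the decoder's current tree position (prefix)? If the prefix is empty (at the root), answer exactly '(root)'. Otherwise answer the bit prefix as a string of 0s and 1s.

Bit 0: prefix='1' (no match yet)
Bit 1: prefix='11' (no match yet)
Bit 2: prefix='110' (no match yet)

Answer: 110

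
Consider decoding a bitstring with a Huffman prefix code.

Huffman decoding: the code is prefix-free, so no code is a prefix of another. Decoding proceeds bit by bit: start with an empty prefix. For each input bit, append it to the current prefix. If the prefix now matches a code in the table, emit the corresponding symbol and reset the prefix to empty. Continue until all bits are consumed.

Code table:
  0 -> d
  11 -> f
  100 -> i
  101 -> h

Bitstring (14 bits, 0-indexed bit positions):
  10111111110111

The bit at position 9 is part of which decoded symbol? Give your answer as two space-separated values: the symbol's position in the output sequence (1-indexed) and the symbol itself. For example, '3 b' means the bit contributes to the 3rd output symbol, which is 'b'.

Answer: 5 h

Derivation:
Bit 0: prefix='1' (no match yet)
Bit 1: prefix='10' (no match yet)
Bit 2: prefix='101' -> emit 'h', reset
Bit 3: prefix='1' (no match yet)
Bit 4: prefix='11' -> emit 'f', reset
Bit 5: prefix='1' (no match yet)
Bit 6: prefix='11' -> emit 'f', reset
Bit 7: prefix='1' (no match yet)
Bit 8: prefix='11' -> emit 'f', reset
Bit 9: prefix='1' (no match yet)
Bit 10: prefix='10' (no match yet)
Bit 11: prefix='101' -> emit 'h', reset
Bit 12: prefix='1' (no match yet)
Bit 13: prefix='11' -> emit 'f', reset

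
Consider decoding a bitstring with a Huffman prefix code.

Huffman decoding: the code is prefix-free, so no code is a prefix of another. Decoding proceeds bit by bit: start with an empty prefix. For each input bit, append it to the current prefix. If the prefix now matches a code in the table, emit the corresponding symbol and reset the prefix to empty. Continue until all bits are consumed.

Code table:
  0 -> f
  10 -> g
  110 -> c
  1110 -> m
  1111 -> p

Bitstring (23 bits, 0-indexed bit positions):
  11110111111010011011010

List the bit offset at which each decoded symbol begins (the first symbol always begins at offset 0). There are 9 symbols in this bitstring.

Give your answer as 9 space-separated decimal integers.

Answer: 0 4 5 9 12 14 15 18 21

Derivation:
Bit 0: prefix='1' (no match yet)
Bit 1: prefix='11' (no match yet)
Bit 2: prefix='111' (no match yet)
Bit 3: prefix='1111' -> emit 'p', reset
Bit 4: prefix='0' -> emit 'f', reset
Bit 5: prefix='1' (no match yet)
Bit 6: prefix='11' (no match yet)
Bit 7: prefix='111' (no match yet)
Bit 8: prefix='1111' -> emit 'p', reset
Bit 9: prefix='1' (no match yet)
Bit 10: prefix='11' (no match yet)
Bit 11: prefix='110' -> emit 'c', reset
Bit 12: prefix='1' (no match yet)
Bit 13: prefix='10' -> emit 'g', reset
Bit 14: prefix='0' -> emit 'f', reset
Bit 15: prefix='1' (no match yet)
Bit 16: prefix='11' (no match yet)
Bit 17: prefix='110' -> emit 'c', reset
Bit 18: prefix='1' (no match yet)
Bit 19: prefix='11' (no match yet)
Bit 20: prefix='110' -> emit 'c', reset
Bit 21: prefix='1' (no match yet)
Bit 22: prefix='10' -> emit 'g', reset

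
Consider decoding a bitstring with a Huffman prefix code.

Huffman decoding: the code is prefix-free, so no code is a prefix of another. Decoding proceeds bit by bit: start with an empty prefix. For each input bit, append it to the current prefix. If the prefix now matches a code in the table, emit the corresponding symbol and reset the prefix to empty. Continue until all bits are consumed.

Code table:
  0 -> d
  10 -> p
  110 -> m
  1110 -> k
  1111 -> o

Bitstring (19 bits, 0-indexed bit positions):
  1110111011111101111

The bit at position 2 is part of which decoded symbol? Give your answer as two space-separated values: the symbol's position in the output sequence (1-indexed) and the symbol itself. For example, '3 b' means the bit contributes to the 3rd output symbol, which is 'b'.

Bit 0: prefix='1' (no match yet)
Bit 1: prefix='11' (no match yet)
Bit 2: prefix='111' (no match yet)
Bit 3: prefix='1110' -> emit 'k', reset
Bit 4: prefix='1' (no match yet)
Bit 5: prefix='11' (no match yet)
Bit 6: prefix='111' (no match yet)

Answer: 1 k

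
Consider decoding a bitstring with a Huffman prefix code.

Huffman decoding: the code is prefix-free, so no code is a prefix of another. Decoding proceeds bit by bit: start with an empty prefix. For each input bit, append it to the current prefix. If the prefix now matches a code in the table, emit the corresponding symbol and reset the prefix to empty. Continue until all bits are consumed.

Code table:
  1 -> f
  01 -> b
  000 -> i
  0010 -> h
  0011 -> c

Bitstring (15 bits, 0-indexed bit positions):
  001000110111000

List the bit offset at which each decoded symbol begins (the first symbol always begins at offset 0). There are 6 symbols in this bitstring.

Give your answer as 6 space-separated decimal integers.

Bit 0: prefix='0' (no match yet)
Bit 1: prefix='00' (no match yet)
Bit 2: prefix='001' (no match yet)
Bit 3: prefix='0010' -> emit 'h', reset
Bit 4: prefix='0' (no match yet)
Bit 5: prefix='00' (no match yet)
Bit 6: prefix='001' (no match yet)
Bit 7: prefix='0011' -> emit 'c', reset
Bit 8: prefix='0' (no match yet)
Bit 9: prefix='01' -> emit 'b', reset
Bit 10: prefix='1' -> emit 'f', reset
Bit 11: prefix='1' -> emit 'f', reset
Bit 12: prefix='0' (no match yet)
Bit 13: prefix='00' (no match yet)
Bit 14: prefix='000' -> emit 'i', reset

Answer: 0 4 8 10 11 12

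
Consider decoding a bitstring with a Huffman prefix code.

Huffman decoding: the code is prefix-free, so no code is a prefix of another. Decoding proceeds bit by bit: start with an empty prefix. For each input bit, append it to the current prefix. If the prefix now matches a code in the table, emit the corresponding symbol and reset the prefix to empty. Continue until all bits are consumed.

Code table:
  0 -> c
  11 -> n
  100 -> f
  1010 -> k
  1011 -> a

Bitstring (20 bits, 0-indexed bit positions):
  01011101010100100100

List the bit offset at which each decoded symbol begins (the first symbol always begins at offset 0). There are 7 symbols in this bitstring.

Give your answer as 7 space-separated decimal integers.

Answer: 0 1 5 9 13 14 17

Derivation:
Bit 0: prefix='0' -> emit 'c', reset
Bit 1: prefix='1' (no match yet)
Bit 2: prefix='10' (no match yet)
Bit 3: prefix='101' (no match yet)
Bit 4: prefix='1011' -> emit 'a', reset
Bit 5: prefix='1' (no match yet)
Bit 6: prefix='10' (no match yet)
Bit 7: prefix='101' (no match yet)
Bit 8: prefix='1010' -> emit 'k', reset
Bit 9: prefix='1' (no match yet)
Bit 10: prefix='10' (no match yet)
Bit 11: prefix='101' (no match yet)
Bit 12: prefix='1010' -> emit 'k', reset
Bit 13: prefix='0' -> emit 'c', reset
Bit 14: prefix='1' (no match yet)
Bit 15: prefix='10' (no match yet)
Bit 16: prefix='100' -> emit 'f', reset
Bit 17: prefix='1' (no match yet)
Bit 18: prefix='10' (no match yet)
Bit 19: prefix='100' -> emit 'f', reset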